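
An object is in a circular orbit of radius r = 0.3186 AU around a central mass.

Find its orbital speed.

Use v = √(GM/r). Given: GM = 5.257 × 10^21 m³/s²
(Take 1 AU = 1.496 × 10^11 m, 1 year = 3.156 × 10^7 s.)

Convert to SI: r = 0.3186 AU = 4.76626e+10 m.
For a circular orbit, gravity supplies the centripetal force, so v = √(GM / r).
v = √(5.257e+21 / 4.76626e+10) m/s ≈ 3.321e+05 m/s = 70.06 AU/year.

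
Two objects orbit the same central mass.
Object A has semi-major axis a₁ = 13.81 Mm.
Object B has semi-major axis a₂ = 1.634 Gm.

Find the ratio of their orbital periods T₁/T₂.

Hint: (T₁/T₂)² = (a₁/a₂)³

Convert to SI: a₁ = 13.81 Mm = 1.381e+07 m; a₂ = 1.634 Gm = 1.634e+09 m.
From Kepler's third law, (T₁/T₂)² = (a₁/a₂)³, so T₁/T₂ = (a₁/a₂)^(3/2).
a₁/a₂ = 1.381e+07 / 1.634e+09 = 0.00845165.
T₁/T₂ = (0.00845165)^(3/2) ≈ 0.000777.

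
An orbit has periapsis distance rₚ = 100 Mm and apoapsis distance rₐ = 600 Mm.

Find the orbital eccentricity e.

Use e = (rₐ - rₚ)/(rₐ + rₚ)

Convert to SI: rₚ = 100 Mm = 1e+08 m; rₐ = 600 Mm = 6e+08 m.
e = (rₐ − rₚ) / (rₐ + rₚ).
e = (6e+08 − 1e+08) / (6e+08 + 1e+08) = 5e+08 / 7e+08 ≈ 0.7143.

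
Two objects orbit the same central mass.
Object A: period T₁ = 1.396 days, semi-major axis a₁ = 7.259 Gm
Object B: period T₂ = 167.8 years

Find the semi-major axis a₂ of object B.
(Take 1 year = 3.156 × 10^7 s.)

Convert to SI: T₁ = 1.396 days = 120614 s; a₁ = 7.259 Gm = 7.259e+09 m; T₂ = 167.8 years = 5.29577e+09 s.
Kepler's third law: (T₁/T₂)² = (a₁/a₂)³ ⇒ a₂ = a₁ · (T₂/T₁)^(2/3).
T₂/T₁ = 5.29577e+09 / 120614 = 43906.6.
a₂ = 7.259e+09 · (43906.6)^(2/3) m ≈ 9.034e+12 m = 9.034 Tm.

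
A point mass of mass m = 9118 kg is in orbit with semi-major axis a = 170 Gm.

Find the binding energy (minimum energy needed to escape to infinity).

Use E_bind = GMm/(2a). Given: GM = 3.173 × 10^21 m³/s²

Convert to SI: a = 170 Gm = 1.7e+11 m.
Total orbital energy is E = −GMm/(2a); binding energy is E_bind = −E = GMm/(2a).
E_bind = 3.173e+21 · 9118 / (2 · 1.7e+11) J ≈ 8.509e+13 J = 85.09 TJ.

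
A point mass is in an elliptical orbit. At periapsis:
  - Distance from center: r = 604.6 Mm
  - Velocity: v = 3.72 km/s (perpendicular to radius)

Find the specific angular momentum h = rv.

Convert to SI: r = 604.6 Mm = 6.046e+08 m; v = 3.72 km/s = 3720 m/s.
With v perpendicular to r, h = r · v.
h = 6.046e+08 · 3720 m²/s ≈ 2.249e+12 m²/s.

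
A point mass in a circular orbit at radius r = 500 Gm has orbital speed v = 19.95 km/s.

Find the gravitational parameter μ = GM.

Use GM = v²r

Convert to SI: r = 500 Gm = 5e+11 m; v = 19.95 km/s = 19950 m/s.
For a circular orbit v² = GM/r, so GM = v² · r.
GM = (19950)² · 5e+11 m³/s² ≈ 1.99e+20 m³/s² = 1.99 × 10^20 m³/s².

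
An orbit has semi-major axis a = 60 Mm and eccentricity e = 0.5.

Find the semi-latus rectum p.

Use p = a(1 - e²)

Convert to SI: a = 60 Mm = 6e+07 m.
p = a (1 − e²).
p = 6e+07 · (1 − (0.5)²) = 6e+07 · 0.75 ≈ 4.5e+07 m = 45 Mm.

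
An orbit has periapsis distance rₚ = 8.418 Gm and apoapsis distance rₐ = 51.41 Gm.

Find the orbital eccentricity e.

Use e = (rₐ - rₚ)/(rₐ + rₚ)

Convert to SI: rₚ = 8.418 Gm = 8.418e+09 m; rₐ = 51.41 Gm = 5.141e+10 m.
e = (rₐ − rₚ) / (rₐ + rₚ).
e = (5.141e+10 − 8.418e+09) / (5.141e+10 + 8.418e+09) = 4.2992e+10 / 5.9828e+10 ≈ 0.7186.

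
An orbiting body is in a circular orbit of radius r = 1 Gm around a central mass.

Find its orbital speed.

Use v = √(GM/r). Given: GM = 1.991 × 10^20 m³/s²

Convert to SI: r = 1 Gm = 1e+09 m.
For a circular orbit, gravity supplies the centripetal force, so v = √(GM / r).
v = √(1.991e+20 / 1e+09) m/s ≈ 4.462e+05 m/s = 446.2 km/s.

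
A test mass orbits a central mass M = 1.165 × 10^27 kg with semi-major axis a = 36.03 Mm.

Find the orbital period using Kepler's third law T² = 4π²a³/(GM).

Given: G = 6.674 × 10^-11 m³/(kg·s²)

Convert to SI: a = 36.03 Mm = 3.603e+07 m.
GM = G · M = 6.674e-11 · 1.165e+27 = 7.77521e+16 m³/s².
Kepler's third law: T = 2π √(a³ / GM).
Substituting a = 3.603e+07 m and GM = 7.77521e+16 m³/s²:
T = 2π √((3.603e+07)³ / 7.77521e+16) s
T ≈ 4873 s = 1.354 hours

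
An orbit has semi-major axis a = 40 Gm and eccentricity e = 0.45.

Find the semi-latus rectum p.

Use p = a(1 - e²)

Convert to SI: a = 40 Gm = 4e+10 m.
p = a (1 − e²).
p = 4e+10 · (1 − (0.45)²) = 4e+10 · 0.7975 ≈ 3.19e+10 m = 31.9 Gm.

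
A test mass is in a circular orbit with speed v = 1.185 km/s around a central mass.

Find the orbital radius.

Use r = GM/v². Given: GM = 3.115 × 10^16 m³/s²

Convert to SI: v = 1.185 km/s = 1185 m/s.
For a circular orbit, v² = GM / r, so r = GM / v².
r = 3.115e+16 / (1185)² m ≈ 2.218e+10 m = 22.18 Gm.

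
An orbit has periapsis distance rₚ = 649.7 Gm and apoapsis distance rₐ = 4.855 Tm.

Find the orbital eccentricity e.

Convert to SI: rₚ = 649.7 Gm = 6.497e+11 m; rₐ = 4.855 Tm = 4.855e+12 m.
e = (rₐ − rₚ) / (rₐ + rₚ).
e = (4.855e+12 − 6.497e+11) / (4.855e+12 + 6.497e+11) = 4.2053e+12 / 5.5047e+12 ≈ 0.7639.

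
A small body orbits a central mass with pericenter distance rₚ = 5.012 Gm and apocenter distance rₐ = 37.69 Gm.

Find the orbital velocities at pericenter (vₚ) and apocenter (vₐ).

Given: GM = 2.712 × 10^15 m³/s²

Convert to SI: rₚ = 5.012 Gm = 5.012e+09 m; rₐ = 37.69 Gm = 3.769e+10 m.
Use the vis-viva equation v² = GM(2/r − 1/a) with a = (rₚ + rₐ)/2 = (5.012e+09 + 3.769e+10)/2 = 2.1351e+10 m.
vₚ = √(GM · (2/rₚ − 1/a)) = √(2.712e+15 · (2/5.012e+09 − 1/2.1351e+10)) m/s ≈ 977.3 m/s = 977.3 m/s.
vₐ = √(GM · (2/rₐ − 1/a)) = √(2.712e+15 · (2/3.769e+10 − 1/2.1351e+10)) m/s ≈ 130 m/s = 130 m/s.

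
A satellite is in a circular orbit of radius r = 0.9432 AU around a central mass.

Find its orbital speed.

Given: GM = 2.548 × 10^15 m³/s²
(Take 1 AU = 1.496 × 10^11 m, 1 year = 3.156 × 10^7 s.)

Convert to SI: r = 0.9432 AU = 1.41103e+11 m.
For a circular orbit, gravity supplies the centripetal force, so v = √(GM / r).
v = √(2.548e+15 / 1.41103e+11) m/s ≈ 134.4 m/s = 0.02835 AU/year.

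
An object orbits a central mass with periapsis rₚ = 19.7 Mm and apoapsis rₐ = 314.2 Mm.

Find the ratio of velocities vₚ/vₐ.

Convert to SI: rₚ = 19.7 Mm = 1.97e+07 m; rₐ = 314.2 Mm = 3.142e+08 m.
Conservation of angular momentum gives rₚvₚ = rₐvₐ, so vₚ/vₐ = rₐ/rₚ.
vₚ/vₐ = 3.142e+08 / 1.97e+07 ≈ 15.95.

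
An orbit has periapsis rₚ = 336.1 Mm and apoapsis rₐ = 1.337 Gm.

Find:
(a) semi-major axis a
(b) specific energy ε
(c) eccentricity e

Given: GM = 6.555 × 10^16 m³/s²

Convert to SI: rₚ = 336.1 Mm = 3.361e+08 m; rₐ = 1.337 Gm = 1.337e+09 m.
(a) a = (rₚ + rₐ)/2 = (3.361e+08 + 1.337e+09)/2 ≈ 8.366e+08 m
(b) With a = (rₚ + rₐ)/2 = 8.3655e+08 m, ε = −GM/(2a) = −6.555e+16/(2 · 8.3655e+08) J/kg ≈ -3.918e+07 J/kg
(c) e = (rₐ − rₚ)/(rₐ + rₚ) = (1.337e+09 − 3.361e+08)/(1.337e+09 + 3.361e+08) ≈ 0.5982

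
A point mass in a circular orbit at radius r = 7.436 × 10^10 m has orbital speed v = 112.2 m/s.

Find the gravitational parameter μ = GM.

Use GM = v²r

For a circular orbit v² = GM/r, so GM = v² · r.
GM = (112.2)² · 7.436e+10 m³/s² ≈ 9.361e+14 m³/s² = 9.361 × 10^14 m³/s².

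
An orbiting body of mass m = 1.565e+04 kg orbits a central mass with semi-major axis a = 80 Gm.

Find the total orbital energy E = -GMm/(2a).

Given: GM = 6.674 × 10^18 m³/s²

Convert to SI: a = 80 Gm = 8e+10 m.
E = −GMm / (2a).
E = −6.674e+18 · 1.565e+04 / (2 · 8e+10) J ≈ -6.528e+11 J = -652.8 GJ.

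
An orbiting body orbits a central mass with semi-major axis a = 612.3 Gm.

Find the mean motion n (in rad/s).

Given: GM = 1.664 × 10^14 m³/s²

Convert to SI: a = 612.3 Gm = 6.123e+11 m.
n = √(GM / a³).
n = √(1.664e+14 / (6.123e+11)³) rad/s ≈ 2.692e-11 rad/s.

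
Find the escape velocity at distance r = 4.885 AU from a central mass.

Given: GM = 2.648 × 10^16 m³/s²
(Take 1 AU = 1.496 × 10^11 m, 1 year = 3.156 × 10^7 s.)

Convert to SI: r = 4.885 AU = 7.30796e+11 m.
Escape velocity comes from setting total energy to zero: ½v² − GM/r = 0 ⇒ v_esc = √(2GM / r).
v_esc = √(2 · 2.648e+16 / 7.30796e+11) m/s ≈ 269.2 m/s = 0.05679 AU/year.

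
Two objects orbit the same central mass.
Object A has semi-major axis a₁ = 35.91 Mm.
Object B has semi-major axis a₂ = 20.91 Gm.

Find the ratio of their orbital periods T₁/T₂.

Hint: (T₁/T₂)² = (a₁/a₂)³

Convert to SI: a₁ = 35.91 Mm = 3.591e+07 m; a₂ = 20.91 Gm = 2.091e+10 m.
From Kepler's third law, (T₁/T₂)² = (a₁/a₂)³, so T₁/T₂ = (a₁/a₂)^(3/2).
a₁/a₂ = 3.591e+07 / 2.091e+10 = 0.00171736.
T₁/T₂ = (0.00171736)^(3/2) ≈ 7.117e-05.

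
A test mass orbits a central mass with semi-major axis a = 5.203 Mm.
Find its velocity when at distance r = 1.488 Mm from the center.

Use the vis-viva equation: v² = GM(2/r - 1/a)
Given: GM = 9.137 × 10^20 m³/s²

Convert to SI: a = 5.203 Mm = 5.203e+06 m; r = 1.488 Mm = 1.488e+06 m.
Vis-viva: v = √(GM · (2/r − 1/a)).
2/r − 1/a = 2/1.488e+06 − 1/5.203e+06 = 1.15189e-06 m⁻¹.
v = √(9.137e+20 · 1.15189e-06) m/s ≈ 3.244e+07 m/s = 3.244e+04 km/s.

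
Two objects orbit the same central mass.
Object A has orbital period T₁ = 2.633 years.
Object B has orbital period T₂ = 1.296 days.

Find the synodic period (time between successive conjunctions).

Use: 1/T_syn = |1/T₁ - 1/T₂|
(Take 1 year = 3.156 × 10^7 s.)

Convert to SI: T₁ = 2.633 years = 8.30975e+07 s; T₂ = 1.296 days = 111974 s.
T_syn = |T₁ · T₂ / (T₁ − T₂)|.
T_syn = |8.30975e+07 · 111974 / (8.30975e+07 − 111974)| s ≈ 1.121e+05 s = 1.298 days.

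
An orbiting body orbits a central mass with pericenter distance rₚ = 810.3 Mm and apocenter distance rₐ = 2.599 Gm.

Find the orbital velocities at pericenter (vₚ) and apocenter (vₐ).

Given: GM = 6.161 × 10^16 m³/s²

Convert to SI: rₚ = 810.3 Mm = 8.103e+08 m; rₐ = 2.599 Gm = 2.599e+09 m.
Use the vis-viva equation v² = GM(2/r − 1/a) with a = (rₚ + rₐ)/2 = (8.103e+08 + 2.599e+09)/2 = 1.70465e+09 m.
vₚ = √(GM · (2/rₚ − 1/a)) = √(6.161e+16 · (2/8.103e+08 − 1/1.70465e+09)) m/s ≈ 1.077e+04 m/s = 10.77 km/s.
vₐ = √(GM · (2/rₐ − 1/a)) = √(6.161e+16 · (2/2.599e+09 − 1/1.70465e+09)) m/s ≈ 3357 m/s = 3.357 km/s.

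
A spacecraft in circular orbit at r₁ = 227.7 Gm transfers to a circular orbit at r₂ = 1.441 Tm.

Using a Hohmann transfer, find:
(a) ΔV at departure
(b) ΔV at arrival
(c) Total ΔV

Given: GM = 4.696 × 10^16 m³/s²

Convert to SI: r₁ = 227.7 Gm = 2.277e+11 m; r₂ = 1.441 Tm = 1.441e+12 m.
Transfer semi-major axis: a_t = (r₁ + r₂)/2 = (2.277e+11 + 1.441e+12)/2 = 8.3435e+11 m.
Circular speeds: v₁ = √(GM/r₁) = 454.132 m/s, v₂ = √(GM/r₂) = 180.523 m/s.
Transfer speeds (vis-viva v² = GM(2/r − 1/a_t)): v₁ᵗ = 596.816 m/s, v₂ᵗ = 94.306 m/s.
(a) ΔV₁ = |v₁ᵗ − v₁| ≈ 142.7 m/s = 142.7 m/s.
(b) ΔV₂ = |v₂ − v₂ᵗ| ≈ 86.22 m/s = 86.22 m/s.
(c) ΔV_total = ΔV₁ + ΔV₂ ≈ 228.9 m/s = 228.9 m/s.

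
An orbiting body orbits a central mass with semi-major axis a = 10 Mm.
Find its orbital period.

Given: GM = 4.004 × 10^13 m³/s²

Convert to SI: a = 10 Mm = 1e+07 m.
Kepler's third law: T = 2π √(a³ / GM).
Substituting a = 1e+07 m and GM = 4.004e+13 m³/s²:
T = 2π √((1e+07)³ / 4.004e+13) s
T ≈ 3.14e+04 s = 8.722 hours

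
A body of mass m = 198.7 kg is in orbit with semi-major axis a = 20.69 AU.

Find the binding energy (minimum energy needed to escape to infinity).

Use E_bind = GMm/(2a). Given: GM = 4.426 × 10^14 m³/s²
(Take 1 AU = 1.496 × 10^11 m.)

Convert to SI: a = 20.69 AU = 3.09522e+12 m.
Total orbital energy is E = −GMm/(2a); binding energy is E_bind = −E = GMm/(2a).
E_bind = 4.426e+14 · 198.7 / (2 · 3.09522e+12) J ≈ 1.421e+04 J = 14.21 kJ.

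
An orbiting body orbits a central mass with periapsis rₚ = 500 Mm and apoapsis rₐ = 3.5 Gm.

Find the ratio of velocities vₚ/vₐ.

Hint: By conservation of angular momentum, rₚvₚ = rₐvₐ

Convert to SI: rₚ = 500 Mm = 5e+08 m; rₐ = 3.5 Gm = 3.5e+09 m.
Conservation of angular momentum gives rₚvₚ = rₐvₐ, so vₚ/vₐ = rₐ/rₚ.
vₚ/vₐ = 3.5e+09 / 5e+08 ≈ 7.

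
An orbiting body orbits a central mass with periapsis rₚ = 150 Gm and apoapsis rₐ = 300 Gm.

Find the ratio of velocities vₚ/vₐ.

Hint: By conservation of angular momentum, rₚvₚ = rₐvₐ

Convert to SI: rₚ = 150 Gm = 1.5e+11 m; rₐ = 300 Gm = 3e+11 m.
Conservation of angular momentum gives rₚvₚ = rₐvₐ, so vₚ/vₐ = rₐ/rₚ.
vₚ/vₐ = 3e+11 / 1.5e+11 ≈ 2.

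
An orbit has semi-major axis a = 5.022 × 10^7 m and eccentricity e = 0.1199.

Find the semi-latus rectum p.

p = a (1 − e²).
p = 5.022e+07 · (1 − (0.1199)²) = 5.022e+07 · 0.985624 ≈ 4.95e+07 m = 4.95 × 10^7 m.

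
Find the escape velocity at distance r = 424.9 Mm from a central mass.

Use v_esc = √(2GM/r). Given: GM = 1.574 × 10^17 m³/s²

Convert to SI: r = 424.9 Mm = 4.249e+08 m.
Escape velocity comes from setting total energy to zero: ½v² − GM/r = 0 ⇒ v_esc = √(2GM / r).
v_esc = √(2 · 1.574e+17 / 4.249e+08) m/s ≈ 2.722e+04 m/s = 27.22 km/s.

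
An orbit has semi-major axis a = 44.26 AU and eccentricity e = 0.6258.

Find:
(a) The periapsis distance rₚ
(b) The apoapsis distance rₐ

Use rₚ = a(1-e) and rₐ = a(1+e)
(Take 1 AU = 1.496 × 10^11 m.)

Convert to SI: a = 44.26 AU = 6.6213e+12 m.
(a) rₚ = a(1 − e) = 6.6213e+12 · (1 − 0.6258) = 6.6213e+12 · 0.3742 ≈ 2.478e+12 m = 16.56 AU.
(b) rₐ = a(1 + e) = 6.6213e+12 · (1 + 0.6258) = 6.6213e+12 · 1.6258 ≈ 1.076e+13 m = 71.96 AU.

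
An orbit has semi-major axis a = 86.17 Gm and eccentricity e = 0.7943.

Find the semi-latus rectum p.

Convert to SI: a = 86.17 Gm = 8.617e+10 m.
p = a (1 − e²).
p = 8.617e+10 · (1 − (0.7943)²) = 8.617e+10 · 0.369088 ≈ 3.18e+10 m = 31.8 Gm.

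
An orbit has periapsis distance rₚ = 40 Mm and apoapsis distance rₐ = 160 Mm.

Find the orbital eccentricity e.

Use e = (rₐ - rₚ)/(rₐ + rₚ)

Convert to SI: rₚ = 40 Mm = 4e+07 m; rₐ = 160 Mm = 1.6e+08 m.
e = (rₐ − rₚ) / (rₐ + rₚ).
e = (1.6e+08 − 4e+07) / (1.6e+08 + 4e+07) = 1.2e+08 / 2e+08 ≈ 0.6.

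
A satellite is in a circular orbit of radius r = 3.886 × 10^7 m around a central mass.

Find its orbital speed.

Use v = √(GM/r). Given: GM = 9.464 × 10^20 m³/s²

For a circular orbit, gravity supplies the centripetal force, so v = √(GM / r).
v = √(9.464e+20 / 3.886e+07) m/s ≈ 4.935e+06 m/s = 4935 km/s.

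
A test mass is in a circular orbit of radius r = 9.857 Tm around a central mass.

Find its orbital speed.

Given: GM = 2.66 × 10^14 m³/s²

Convert to SI: r = 9.857 Tm = 9.857e+12 m.
For a circular orbit, gravity supplies the centripetal force, so v = √(GM / r).
v = √(2.66e+14 / 9.857e+12) m/s ≈ 5.195 m/s = 5.195 m/s.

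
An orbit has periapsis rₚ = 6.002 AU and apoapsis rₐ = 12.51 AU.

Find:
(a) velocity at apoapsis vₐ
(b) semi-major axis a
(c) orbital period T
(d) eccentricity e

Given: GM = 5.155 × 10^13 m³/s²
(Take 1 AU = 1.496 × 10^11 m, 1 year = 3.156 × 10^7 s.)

Convert to SI: rₚ = 6.002 AU = 8.97899e+11 m; rₐ = 12.51 AU = 1.8715e+12 m.
(a) With a = (rₚ + rₐ)/2 = 1.3847e+12 m, vₐ = √(GM (2/rₐ − 1/a)) = √(5.155e+13 · (2/1.8715e+12 − 1/1.3847e+12)) m/s ≈ 4.226 m/s
(b) a = (rₚ + rₐ)/2 = (8.97899e+11 + 1.8715e+12)/2 ≈ 1.385e+12 m
(c) With a = (rₚ + rₐ)/2 = 1.3847e+12 m, T = 2π √(a³/GM) = 2π √((1.3847e+12)³/5.155e+13) s ≈ 1.426e+12 s
(d) e = (rₐ − rₚ)/(rₐ + rₚ) = (1.8715e+12 − 8.97899e+11)/(1.8715e+12 + 8.97899e+11) ≈ 0.3516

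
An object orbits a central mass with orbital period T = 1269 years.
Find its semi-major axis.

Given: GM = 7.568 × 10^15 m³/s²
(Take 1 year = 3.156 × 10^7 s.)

Convert to SI: T = 1269 years = 4.00496e+10 s.
Invert Kepler's third law: a = (GM · T² / (4π²))^(1/3).
Substituting T = 4.00496e+10 s and GM = 7.568e+15 m³/s²:
a = (7.568e+15 · (4.00496e+10)² / (4π²))^(1/3) m
a ≈ 6.75e+11 m = 675 Gm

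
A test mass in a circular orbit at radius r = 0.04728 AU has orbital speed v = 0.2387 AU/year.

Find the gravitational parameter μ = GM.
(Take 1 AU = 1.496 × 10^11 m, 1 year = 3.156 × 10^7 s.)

Convert to SI: r = 0.04728 AU = 7.07309e+09 m; v = 0.2387 AU/year = 1131.48 m/s.
For a circular orbit v² = GM/r, so GM = v² · r.
GM = (1131.48)² · 7.07309e+09 m³/s² ≈ 9.055e+15 m³/s² = 9.055 × 10^15 m³/s².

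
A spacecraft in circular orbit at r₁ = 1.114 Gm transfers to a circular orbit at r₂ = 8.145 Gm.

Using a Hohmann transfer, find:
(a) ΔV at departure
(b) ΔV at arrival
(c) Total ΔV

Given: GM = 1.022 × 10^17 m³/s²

Convert to SI: r₁ = 1.114 Gm = 1.114e+09 m; r₂ = 8.145 Gm = 8.145e+09 m.
Transfer semi-major axis: a_t = (r₁ + r₂)/2 = (1.114e+09 + 8.145e+09)/2 = 4.6295e+09 m.
Circular speeds: v₁ = √(GM/r₁) = 9578.18 m/s, v₂ = √(GM/r₂) = 3542.26 m/s.
Transfer speeds (vis-viva v² = GM(2/r − 1/a_t)): v₁ᵗ = 12704.6 m/s, v₂ᵗ = 1737.62 m/s.
(a) ΔV₁ = |v₁ᵗ − v₁| ≈ 3126 m/s = 3.126 km/s.
(b) ΔV₂ = |v₂ − v₂ᵗ| ≈ 1805 m/s = 1.805 km/s.
(c) ΔV_total = ΔV₁ + ΔV₂ ≈ 4931 m/s = 4.931 km/s.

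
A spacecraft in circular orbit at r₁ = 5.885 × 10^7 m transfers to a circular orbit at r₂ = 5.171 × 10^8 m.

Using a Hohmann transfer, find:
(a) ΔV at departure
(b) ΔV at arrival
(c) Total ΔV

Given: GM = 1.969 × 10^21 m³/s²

Transfer semi-major axis: a_t = (r₁ + r₂)/2 = (5.885e+07 + 5.171e+08)/2 = 2.87975e+08 m.
Circular speeds: v₁ = √(GM/r₁) = 5.78428e+06 m/s, v₂ = √(GM/r₂) = 1.95135e+06 m/s.
Transfer speeds (vis-viva v² = GM(2/r − 1/a_t)): v₁ᵗ = 7.75103e+06 m/s, v₂ᵗ = 882128 m/s.
(a) ΔV₁ = |v₁ᵗ − v₁| ≈ 1.967e+06 m/s = 1967 km/s.
(b) ΔV₂ = |v₂ − v₂ᵗ| ≈ 1.069e+06 m/s = 1069 km/s.
(c) ΔV_total = ΔV₁ + ΔV₂ ≈ 3.036e+06 m/s = 3036 km/s.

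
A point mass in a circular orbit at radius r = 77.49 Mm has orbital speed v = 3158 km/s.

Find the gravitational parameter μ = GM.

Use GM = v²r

Convert to SI: r = 77.49 Mm = 7.749e+07 m; v = 3158 km/s = 3.158e+06 m/s.
For a circular orbit v² = GM/r, so GM = v² · r.
GM = (3.158e+06)² · 7.749e+07 m³/s² ≈ 7.728e+20 m³/s² = 7.728 × 10^20 m³/s².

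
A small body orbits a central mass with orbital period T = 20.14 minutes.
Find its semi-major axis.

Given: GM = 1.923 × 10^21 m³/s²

Convert to SI: T = 20.14 minutes = 1208.4 s.
Invert Kepler's third law: a = (GM · T² / (4π²))^(1/3).
Substituting T = 1208.4 s and GM = 1.923e+21 m³/s²:
a = (1.923e+21 · (1208.4)² / (4π²))^(1/3) m
a ≈ 4.143e+08 m = 414.3 Mm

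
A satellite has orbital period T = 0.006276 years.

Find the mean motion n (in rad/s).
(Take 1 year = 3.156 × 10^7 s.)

Convert to SI: T = 0.006276 years = 198071 s.
n = 2π / T.
n = 2π / 198071 s ≈ 3.172e-05 rad/s.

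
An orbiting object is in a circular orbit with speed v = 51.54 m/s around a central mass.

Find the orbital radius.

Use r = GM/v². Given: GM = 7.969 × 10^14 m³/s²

For a circular orbit, v² = GM / r, so r = GM / v².
r = 7.969e+14 / (51.54)² m ≈ 3e+11 m = 300 Gm.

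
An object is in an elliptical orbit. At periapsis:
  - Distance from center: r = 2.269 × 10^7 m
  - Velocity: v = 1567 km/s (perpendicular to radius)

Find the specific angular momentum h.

Convert to SI: v = 1567 km/s = 1.567e+06 m/s.
With v perpendicular to r, h = r · v.
h = 2.269e+07 · 1.567e+06 m²/s ≈ 3.556e+13 m²/s.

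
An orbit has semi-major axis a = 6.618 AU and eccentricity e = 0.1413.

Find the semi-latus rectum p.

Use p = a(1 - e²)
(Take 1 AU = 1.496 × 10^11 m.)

Convert to SI: a = 6.618 AU = 9.90053e+11 m.
p = a (1 − e²).
p = 9.90053e+11 · (1 − (0.1413)²) = 9.90053e+11 · 0.980034 ≈ 9.703e+11 m = 6.486 AU.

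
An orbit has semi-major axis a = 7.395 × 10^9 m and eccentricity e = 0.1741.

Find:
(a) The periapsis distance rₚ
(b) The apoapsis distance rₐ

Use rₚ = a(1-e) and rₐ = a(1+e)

(a) rₚ = a(1 − e) = 7.395e+09 · (1 − 0.1741) = 7.395e+09 · 0.8259 ≈ 6.108e+09 m = 6.108 × 10^9 m.
(b) rₐ = a(1 + e) = 7.395e+09 · (1 + 0.1741) = 7.395e+09 · 1.1741 ≈ 8.682e+09 m = 8.682 × 10^9 m.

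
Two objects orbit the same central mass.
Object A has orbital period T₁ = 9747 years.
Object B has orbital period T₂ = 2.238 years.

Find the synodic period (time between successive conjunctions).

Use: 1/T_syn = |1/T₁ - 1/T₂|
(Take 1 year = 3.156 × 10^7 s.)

Convert to SI: T₁ = 9747 years = 3.07615e+11 s; T₂ = 2.238 years = 7.06313e+07 s.
T_syn = |T₁ · T₂ / (T₁ − T₂)|.
T_syn = |3.07615e+11 · 7.06313e+07 / (3.07615e+11 − 7.06313e+07)| s ≈ 7.065e+07 s = 2.239 years.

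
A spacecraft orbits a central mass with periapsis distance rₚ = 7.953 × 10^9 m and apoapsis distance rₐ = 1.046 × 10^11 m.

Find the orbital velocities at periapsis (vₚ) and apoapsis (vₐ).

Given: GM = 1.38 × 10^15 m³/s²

Use the vis-viva equation v² = GM(2/r − 1/a) with a = (rₚ + rₐ)/2 = (7.953e+09 + 1.046e+11)/2 = 5.62765e+10 m.
vₚ = √(GM · (2/rₚ − 1/a)) = √(1.38e+15 · (2/7.953e+09 − 1/5.62765e+10)) m/s ≈ 567.9 m/s = 567.9 m/s.
vₐ = √(GM · (2/rₐ − 1/a)) = √(1.38e+15 · (2/1.046e+11 − 1/5.62765e+10)) m/s ≈ 43.18 m/s = 43.18 m/s.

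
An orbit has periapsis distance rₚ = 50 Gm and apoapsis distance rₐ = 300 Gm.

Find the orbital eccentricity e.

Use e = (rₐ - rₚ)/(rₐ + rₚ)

Convert to SI: rₚ = 50 Gm = 5e+10 m; rₐ = 300 Gm = 3e+11 m.
e = (rₐ − rₚ) / (rₐ + rₚ).
e = (3e+11 − 5e+10) / (3e+11 + 5e+10) = 2.5e+11 / 3.5e+11 ≈ 0.7143.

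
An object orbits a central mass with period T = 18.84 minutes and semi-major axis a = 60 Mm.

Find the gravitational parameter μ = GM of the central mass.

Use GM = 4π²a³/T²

Convert to SI: T = 18.84 minutes = 1130.4 s; a = 60 Mm = 6e+07 m.
GM = 4π² · a³ / T².
GM = 4π² · (6e+07)³ / (1130.4)² m³/s² ≈ 6.673e+18 m³/s² = 6.673 × 10^18 m³/s².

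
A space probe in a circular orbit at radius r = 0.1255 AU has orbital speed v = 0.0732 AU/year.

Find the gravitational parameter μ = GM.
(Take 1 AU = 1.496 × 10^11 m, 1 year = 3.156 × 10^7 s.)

Convert to SI: r = 0.1255 AU = 1.87748e+10 m; v = 0.0732 AU/year = 346.981 m/s.
For a circular orbit v² = GM/r, so GM = v² · r.
GM = (346.981)² · 1.87748e+10 m³/s² ≈ 2.26e+15 m³/s² = 2.26 × 10^15 m³/s².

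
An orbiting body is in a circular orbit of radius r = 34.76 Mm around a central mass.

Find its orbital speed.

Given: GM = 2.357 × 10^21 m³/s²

Convert to SI: r = 34.76 Mm = 3.476e+07 m.
For a circular orbit, gravity supplies the centripetal force, so v = √(GM / r).
v = √(2.357e+21 / 3.476e+07) m/s ≈ 8.235e+06 m/s = 8235 km/s.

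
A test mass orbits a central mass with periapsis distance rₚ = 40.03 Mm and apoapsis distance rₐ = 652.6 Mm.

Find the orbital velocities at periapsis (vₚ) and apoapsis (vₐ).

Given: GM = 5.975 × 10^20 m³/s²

Convert to SI: rₚ = 40.03 Mm = 4.003e+07 m; rₐ = 652.6 Mm = 6.526e+08 m.
Use the vis-viva equation v² = GM(2/r − 1/a) with a = (rₚ + rₐ)/2 = (4.003e+07 + 6.526e+08)/2 = 3.46315e+08 m.
vₚ = √(GM · (2/rₚ − 1/a)) = √(5.975e+20 · (2/4.003e+07 − 1/3.46315e+08)) m/s ≈ 5.304e+06 m/s = 5304 km/s.
vₐ = √(GM · (2/rₐ − 1/a)) = √(5.975e+20 · (2/6.526e+08 − 1/3.46315e+08)) m/s ≈ 3.253e+05 m/s = 325.3 km/s.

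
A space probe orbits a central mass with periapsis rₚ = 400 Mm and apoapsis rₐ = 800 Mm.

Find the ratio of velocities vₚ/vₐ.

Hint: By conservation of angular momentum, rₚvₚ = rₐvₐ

Convert to SI: rₚ = 400 Mm = 4e+08 m; rₐ = 800 Mm = 8e+08 m.
Conservation of angular momentum gives rₚvₚ = rₐvₐ, so vₚ/vₐ = rₐ/rₚ.
vₚ/vₐ = 8e+08 / 4e+08 ≈ 2.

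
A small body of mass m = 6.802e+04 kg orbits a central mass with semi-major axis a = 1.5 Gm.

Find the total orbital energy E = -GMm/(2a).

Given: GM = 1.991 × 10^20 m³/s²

Convert to SI: a = 1.5 Gm = 1.5e+09 m.
E = −GMm / (2a).
E = −1.991e+20 · 6.802e+04 / (2 · 1.5e+09) J ≈ -4.514e+15 J = -4.514 PJ.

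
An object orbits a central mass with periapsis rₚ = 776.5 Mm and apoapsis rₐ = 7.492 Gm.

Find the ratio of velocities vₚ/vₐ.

Convert to SI: rₚ = 776.5 Mm = 7.765e+08 m; rₐ = 7.492 Gm = 7.492e+09 m.
Conservation of angular momentum gives rₚvₚ = rₐvₐ, so vₚ/vₐ = rₐ/rₚ.
vₚ/vₐ = 7.492e+09 / 7.765e+08 ≈ 9.648.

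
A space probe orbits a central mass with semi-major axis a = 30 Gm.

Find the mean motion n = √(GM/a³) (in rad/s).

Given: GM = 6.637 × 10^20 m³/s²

Convert to SI: a = 30 Gm = 3e+10 m.
n = √(GM / a³).
n = √(6.637e+20 / (3e+10)³) rad/s ≈ 4.958e-06 rad/s.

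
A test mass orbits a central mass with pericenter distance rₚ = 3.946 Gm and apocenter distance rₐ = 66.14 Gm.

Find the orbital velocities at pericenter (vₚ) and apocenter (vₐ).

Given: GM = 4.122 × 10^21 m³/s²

Convert to SI: rₚ = 3.946 Gm = 3.946e+09 m; rₐ = 66.14 Gm = 6.614e+10 m.
Use the vis-viva equation v² = GM(2/r − 1/a) with a = (rₚ + rₐ)/2 = (3.946e+09 + 6.614e+10)/2 = 3.5043e+10 m.
vₚ = √(GM · (2/rₚ − 1/a)) = √(4.122e+21 · (2/3.946e+09 − 1/3.5043e+10)) m/s ≈ 1.404e+06 m/s = 1404 km/s.
vₐ = √(GM · (2/rₐ − 1/a)) = √(4.122e+21 · (2/6.614e+10 − 1/3.5043e+10)) m/s ≈ 8.377e+04 m/s = 83.77 km/s.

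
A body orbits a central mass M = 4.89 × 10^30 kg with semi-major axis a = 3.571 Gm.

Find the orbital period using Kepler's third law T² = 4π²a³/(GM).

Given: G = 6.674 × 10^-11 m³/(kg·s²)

Convert to SI: a = 3.571 Gm = 3.571e+09 m.
GM = G · M = 6.674e-11 · 4.89e+30 = 3.26359e+20 m³/s².
Kepler's third law: T = 2π √(a³ / GM).
Substituting a = 3.571e+09 m and GM = 3.26359e+20 m³/s²:
T = 2π √((3.571e+09)³ / 3.26359e+20) s
T ≈ 7.422e+04 s = 20.62 hours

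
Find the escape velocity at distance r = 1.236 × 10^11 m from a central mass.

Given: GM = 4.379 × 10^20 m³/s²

Escape velocity comes from setting total energy to zero: ½v² − GM/r = 0 ⇒ v_esc = √(2GM / r).
v_esc = √(2 · 4.379e+20 / 1.236e+11) m/s ≈ 8.418e+04 m/s = 84.18 km/s.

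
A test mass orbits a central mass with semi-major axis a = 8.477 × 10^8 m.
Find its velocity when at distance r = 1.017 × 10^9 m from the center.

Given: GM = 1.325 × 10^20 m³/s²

Vis-viva: v = √(GM · (2/r − 1/a)).
2/r − 1/a = 2/1.017e+09 − 1/8.477e+08 = 7.86906e-10 m⁻¹.
v = √(1.325e+20 · 7.86906e-10) m/s ≈ 3.229e+05 m/s = 322.9 km/s.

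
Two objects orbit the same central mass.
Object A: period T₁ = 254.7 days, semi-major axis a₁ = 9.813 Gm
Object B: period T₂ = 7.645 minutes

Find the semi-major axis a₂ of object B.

Convert to SI: T₁ = 254.7 days = 2.20061e+07 s; a₁ = 9.813 Gm = 9.813e+09 m; T₂ = 7.645 minutes = 458.7 s.
Kepler's third law: (T₁/T₂)² = (a₁/a₂)³ ⇒ a₂ = a₁ · (T₂/T₁)^(2/3).
T₂/T₁ = 458.7 / 2.20061e+07 = 2.08442e-05.
a₂ = 9.813e+09 · (2.08442e-05)^(2/3) m ≈ 7.432e+06 m = 7.432 Mm.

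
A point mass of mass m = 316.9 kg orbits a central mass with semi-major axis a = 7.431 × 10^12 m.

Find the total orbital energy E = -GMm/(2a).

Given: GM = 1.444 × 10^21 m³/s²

E = −GMm / (2a).
E = −1.444e+21 · 316.9 / (2 · 7.431e+12) J ≈ -3.079e+10 J = -30.79 GJ.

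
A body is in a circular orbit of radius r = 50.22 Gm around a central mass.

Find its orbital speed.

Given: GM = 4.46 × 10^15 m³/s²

Convert to SI: r = 50.22 Gm = 5.022e+10 m.
For a circular orbit, gravity supplies the centripetal force, so v = √(GM / r).
v = √(4.46e+15 / 5.022e+10) m/s ≈ 298 m/s = 298 m/s.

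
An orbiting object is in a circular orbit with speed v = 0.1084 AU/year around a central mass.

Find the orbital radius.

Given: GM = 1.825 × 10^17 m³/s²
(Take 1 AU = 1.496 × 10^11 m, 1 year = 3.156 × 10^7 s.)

Convert to SI: v = 0.1084 AU/year = 513.835 m/s.
For a circular orbit, v² = GM / r, so r = GM / v².
r = 1.825e+17 / (513.835)² m ≈ 6.912e+11 m = 4.62 AU.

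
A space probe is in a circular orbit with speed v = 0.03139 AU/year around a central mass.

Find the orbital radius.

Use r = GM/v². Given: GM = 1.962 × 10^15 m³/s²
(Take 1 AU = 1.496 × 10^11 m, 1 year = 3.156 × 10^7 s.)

Convert to SI: v = 0.03139 AU/year = 148.794 m/s.
For a circular orbit, v² = GM / r, so r = GM / v².
r = 1.962e+15 / (148.794)² m ≈ 8.862e+10 m = 0.5924 AU.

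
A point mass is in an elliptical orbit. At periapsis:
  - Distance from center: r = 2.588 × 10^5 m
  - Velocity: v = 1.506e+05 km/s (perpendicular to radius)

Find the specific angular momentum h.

Convert to SI: v = 1.506e+05 km/s = 1.506e+08 m/s.
With v perpendicular to r, h = r · v.
h = 258800 · 1.506e+08 m²/s ≈ 3.898e+13 m²/s.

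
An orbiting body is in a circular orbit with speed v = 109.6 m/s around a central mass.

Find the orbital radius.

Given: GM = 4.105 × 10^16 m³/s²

For a circular orbit, v² = GM / r, so r = GM / v².
r = 4.105e+16 / (109.6)² m ≈ 3.417e+12 m = 3.417 Tm.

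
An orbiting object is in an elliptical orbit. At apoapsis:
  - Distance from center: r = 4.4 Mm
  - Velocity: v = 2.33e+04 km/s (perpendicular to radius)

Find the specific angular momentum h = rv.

Convert to SI: r = 4.4 Mm = 4.4e+06 m; v = 2.33e+04 km/s = 2.33e+07 m/s.
With v perpendicular to r, h = r · v.
h = 4.4e+06 · 2.33e+07 m²/s ≈ 1.025e+14 m²/s.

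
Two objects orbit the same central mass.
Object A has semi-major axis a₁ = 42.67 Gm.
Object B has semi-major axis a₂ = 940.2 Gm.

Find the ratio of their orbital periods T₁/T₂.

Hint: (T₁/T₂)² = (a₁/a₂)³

Convert to SI: a₁ = 42.67 Gm = 4.267e+10 m; a₂ = 940.2 Gm = 9.402e+11 m.
From Kepler's third law, (T₁/T₂)² = (a₁/a₂)³, so T₁/T₂ = (a₁/a₂)^(3/2).
a₁/a₂ = 4.267e+10 / 9.402e+11 = 0.045384.
T₁/T₂ = (0.045384)^(3/2) ≈ 0.009668.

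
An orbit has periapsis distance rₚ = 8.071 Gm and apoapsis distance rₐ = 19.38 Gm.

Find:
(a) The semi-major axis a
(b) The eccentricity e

Convert to SI: rₚ = 8.071 Gm = 8.071e+09 m; rₐ = 19.38 Gm = 1.938e+10 m.
(a) a = (rₚ + rₐ) / 2 = (8.071e+09 + 1.938e+10) / 2 ≈ 1.373e+10 m = 13.73 Gm.
(b) e = (rₐ − rₚ) / (rₐ + rₚ) = (1.938e+10 − 8.071e+09) / (1.938e+10 + 8.071e+09) ≈ 0.412.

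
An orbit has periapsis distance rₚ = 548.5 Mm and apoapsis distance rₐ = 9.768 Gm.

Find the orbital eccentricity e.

Convert to SI: rₚ = 548.5 Mm = 5.485e+08 m; rₐ = 9.768 Gm = 9.768e+09 m.
e = (rₐ − rₚ) / (rₐ + rₚ).
e = (9.768e+09 − 5.485e+08) / (9.768e+09 + 5.485e+08) = 9.2195e+09 / 1.03165e+10 ≈ 0.8937.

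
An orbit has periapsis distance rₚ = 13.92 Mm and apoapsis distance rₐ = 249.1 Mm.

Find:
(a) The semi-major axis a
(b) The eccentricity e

Convert to SI: rₚ = 13.92 Mm = 1.392e+07 m; rₐ = 249.1 Mm = 2.491e+08 m.
(a) a = (rₚ + rₐ) / 2 = (1.392e+07 + 2.491e+08) / 2 ≈ 1.315e+08 m = 131.5 Mm.
(b) e = (rₐ − rₚ) / (rₐ + rₚ) = (2.491e+08 − 1.392e+07) / (2.491e+08 + 1.392e+07) ≈ 0.8942.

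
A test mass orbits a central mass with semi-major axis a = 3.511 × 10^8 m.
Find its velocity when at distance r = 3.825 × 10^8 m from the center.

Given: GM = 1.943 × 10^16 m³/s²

Vis-viva: v = √(GM · (2/r − 1/a)).
2/r − 1/a = 2/3.825e+08 − 1/3.511e+08 = 2.38057e-09 m⁻¹.
v = √(1.943e+16 · 2.38057e-09) m/s ≈ 6801 m/s = 6.801 km/s.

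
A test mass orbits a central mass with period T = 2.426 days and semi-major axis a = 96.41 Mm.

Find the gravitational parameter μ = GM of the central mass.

Convert to SI: T = 2.426 days = 209606 s; a = 96.41 Mm = 9.641e+07 m.
GM = 4π² · a³ / T².
GM = 4π² · (9.641e+07)³ / (209606)² m³/s² ≈ 8.052e+14 m³/s² = 8.052 × 10^14 m³/s².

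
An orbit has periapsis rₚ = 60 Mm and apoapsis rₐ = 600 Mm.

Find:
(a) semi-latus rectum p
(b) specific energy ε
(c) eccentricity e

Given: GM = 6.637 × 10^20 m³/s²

Convert to SI: rₚ = 60 Mm = 6e+07 m; rₐ = 600 Mm = 6e+08 m.
(a) From a = (rₚ + rₐ)/2 = 3.3e+08 m and e = (rₐ − rₚ)/(rₐ + rₚ) = 0.818182, p = a(1 − e²) = 3.3e+08 · (1 − (0.818182)²) ≈ 1.091e+08 m
(b) With a = (rₚ + rₐ)/2 = 3.3e+08 m, ε = −GM/(2a) = −6.637e+20/(2 · 3.3e+08) J/kg ≈ -1.006e+12 J/kg
(c) e = (rₐ − rₚ)/(rₐ + rₚ) = (6e+08 − 6e+07)/(6e+08 + 6e+07) ≈ 0.8182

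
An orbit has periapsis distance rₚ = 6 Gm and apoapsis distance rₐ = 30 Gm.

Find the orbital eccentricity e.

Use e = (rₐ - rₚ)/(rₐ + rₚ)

Convert to SI: rₚ = 6 Gm = 6e+09 m; rₐ = 30 Gm = 3e+10 m.
e = (rₐ − rₚ) / (rₐ + rₚ).
e = (3e+10 − 6e+09) / (3e+10 + 6e+09) = 2.4e+10 / 3.6e+10 ≈ 0.6667.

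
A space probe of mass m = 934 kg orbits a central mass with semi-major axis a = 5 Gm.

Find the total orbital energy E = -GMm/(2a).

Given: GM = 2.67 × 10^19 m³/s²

Convert to SI: a = 5 Gm = 5e+09 m.
E = −GMm / (2a).
E = −2.67e+19 · 934 / (2 · 5e+09) J ≈ -2.494e+12 J = -2.494 TJ.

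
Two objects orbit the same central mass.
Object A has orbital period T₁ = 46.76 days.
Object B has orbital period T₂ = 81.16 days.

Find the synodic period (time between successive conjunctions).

Convert to SI: T₁ = 46.76 days = 4.04006e+06 s; T₂ = 81.16 days = 7.01222e+06 s.
T_syn = |T₁ · T₂ / (T₁ − T₂)|.
T_syn = |4.04006e+06 · 7.01222e+06 / (4.04006e+06 − 7.01222e+06)| s ≈ 9.532e+06 s = 110.3 days.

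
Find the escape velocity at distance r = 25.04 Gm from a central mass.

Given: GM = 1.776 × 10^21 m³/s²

Convert to SI: r = 25.04 Gm = 2.504e+10 m.
Escape velocity comes from setting total energy to zero: ½v² − GM/r = 0 ⇒ v_esc = √(2GM / r).
v_esc = √(2 · 1.776e+21 / 2.504e+10) m/s ≈ 3.766e+05 m/s = 376.6 km/s.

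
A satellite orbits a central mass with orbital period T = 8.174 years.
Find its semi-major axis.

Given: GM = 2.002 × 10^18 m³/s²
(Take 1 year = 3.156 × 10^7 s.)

Convert to SI: T = 8.174 years = 2.57971e+08 s.
Invert Kepler's third law: a = (GM · T² / (4π²))^(1/3).
Substituting T = 2.57971e+08 s and GM = 2.002e+18 m³/s²:
a = (2.002e+18 · (2.57971e+08)² / (4π²))^(1/3) m
a ≈ 1.5e+11 m = 150 Gm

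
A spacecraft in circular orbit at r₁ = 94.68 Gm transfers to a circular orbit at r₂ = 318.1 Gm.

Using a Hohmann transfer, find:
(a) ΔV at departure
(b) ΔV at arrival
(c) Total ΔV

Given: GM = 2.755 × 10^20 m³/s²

Convert to SI: r₁ = 94.68 Gm = 9.468e+10 m; r₂ = 318.1 Gm = 3.181e+11 m.
Transfer semi-major axis: a_t = (r₁ + r₂)/2 = (9.468e+10 + 3.181e+11)/2 = 2.0639e+11 m.
Circular speeds: v₁ = √(GM/r₁) = 53942.6 m/s, v₂ = √(GM/r₂) = 29429.2 m/s.
Transfer speeds (vis-viva v² = GM(2/r − 1/a_t)): v₁ᵗ = 66968.3 m/s, v₂ᵗ = 19932.6 m/s.
(a) ΔV₁ = |v₁ᵗ − v₁| ≈ 1.303e+04 m/s = 13.03 km/s.
(b) ΔV₂ = |v₂ − v₂ᵗ| ≈ 9497 m/s = 9.497 km/s.
(c) ΔV_total = ΔV₁ + ΔV₂ ≈ 2.252e+04 m/s = 22.52 km/s.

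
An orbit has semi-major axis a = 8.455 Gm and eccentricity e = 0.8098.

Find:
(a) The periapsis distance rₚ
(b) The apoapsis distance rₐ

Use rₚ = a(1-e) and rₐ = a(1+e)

Convert to SI: a = 8.455 Gm = 8.455e+09 m.
(a) rₚ = a(1 − e) = 8.455e+09 · (1 − 0.8098) = 8.455e+09 · 0.1902 ≈ 1.608e+09 m = 1.608 Gm.
(b) rₐ = a(1 + e) = 8.455e+09 · (1 + 0.8098) = 8.455e+09 · 1.8098 ≈ 1.53e+10 m = 15.3 Gm.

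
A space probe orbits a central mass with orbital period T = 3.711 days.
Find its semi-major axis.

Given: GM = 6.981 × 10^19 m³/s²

Convert to SI: T = 3.711 days = 320630 s.
Invert Kepler's third law: a = (GM · T² / (4π²))^(1/3).
Substituting T = 320630 s and GM = 6.981e+19 m³/s²:
a = (6.981e+19 · (320630)² / (4π²))^(1/3) m
a ≈ 5.665e+09 m = 5.665 Gm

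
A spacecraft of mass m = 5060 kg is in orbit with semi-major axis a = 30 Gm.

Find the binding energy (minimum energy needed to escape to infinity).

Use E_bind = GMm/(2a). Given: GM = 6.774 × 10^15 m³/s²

Convert to SI: a = 30 Gm = 3e+10 m.
Total orbital energy is E = −GMm/(2a); binding energy is E_bind = −E = GMm/(2a).
E_bind = 6.774e+15 · 5060 / (2 · 3e+10) J ≈ 5.713e+08 J = 571.3 MJ.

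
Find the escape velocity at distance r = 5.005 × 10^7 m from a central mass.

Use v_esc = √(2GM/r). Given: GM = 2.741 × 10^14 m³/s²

Escape velocity comes from setting total energy to zero: ½v² − GM/r = 0 ⇒ v_esc = √(2GM / r).
v_esc = √(2 · 2.741e+14 / 5.005e+07) m/s ≈ 3310 m/s = 3.31 km/s.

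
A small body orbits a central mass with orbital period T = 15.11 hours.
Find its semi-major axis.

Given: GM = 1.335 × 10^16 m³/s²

Convert to SI: T = 15.11 hours = 54396 s.
Invert Kepler's third law: a = (GM · T² / (4π²))^(1/3).
Substituting T = 54396 s and GM = 1.335e+16 m³/s²:
a = (1.335e+16 · (54396)² / (4π²))^(1/3) m
a ≈ 1e+08 m = 100 Mm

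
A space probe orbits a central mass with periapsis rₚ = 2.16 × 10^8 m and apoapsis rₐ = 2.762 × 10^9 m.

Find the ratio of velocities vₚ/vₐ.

Conservation of angular momentum gives rₚvₚ = rₐvₐ, so vₚ/vₐ = rₐ/rₚ.
vₚ/vₐ = 2.762e+09 / 2.16e+08 ≈ 12.79.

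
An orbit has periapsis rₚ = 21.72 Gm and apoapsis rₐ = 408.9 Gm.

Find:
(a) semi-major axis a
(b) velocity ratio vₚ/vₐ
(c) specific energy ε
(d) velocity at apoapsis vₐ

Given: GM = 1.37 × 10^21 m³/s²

Convert to SI: rₚ = 21.72 Gm = 2.172e+10 m; rₐ = 408.9 Gm = 4.089e+11 m.
(a) a = (rₚ + rₐ)/2 = (2.172e+10 + 4.089e+11)/2 ≈ 2.153e+11 m
(b) Conservation of angular momentum (rₚvₚ = rₐvₐ) gives vₚ/vₐ = rₐ/rₚ = 4.089e+11/2.172e+10 ≈ 18.83
(c) With a = (rₚ + rₐ)/2 = 2.1531e+11 m, ε = −GM/(2a) = −1.37e+21/(2 · 2.1531e+11) J/kg ≈ -3.181e+09 J/kg
(d) With a = (rₚ + rₐ)/2 = 2.1531e+11 m, vₐ = √(GM (2/rₐ − 1/a)) = √(1.37e+21 · (2/4.089e+11 − 1/2.1531e+11)) m/s ≈ 1.838e+04 m/s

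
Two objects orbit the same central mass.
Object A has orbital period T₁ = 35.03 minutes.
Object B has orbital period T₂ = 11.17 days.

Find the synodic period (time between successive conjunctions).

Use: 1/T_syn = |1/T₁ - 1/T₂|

Convert to SI: T₁ = 35.03 minutes = 2101.8 s; T₂ = 11.17 days = 965088 s.
T_syn = |T₁ · T₂ / (T₁ − T₂)|.
T_syn = |2101.8 · 965088 / (2101.8 − 965088)| s ≈ 2106 s = 35.11 minutes.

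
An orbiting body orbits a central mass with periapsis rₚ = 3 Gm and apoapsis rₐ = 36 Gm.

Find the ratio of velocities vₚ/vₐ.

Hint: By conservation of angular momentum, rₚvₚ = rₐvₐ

Convert to SI: rₚ = 3 Gm = 3e+09 m; rₐ = 36 Gm = 3.6e+10 m.
Conservation of angular momentum gives rₚvₚ = rₐvₐ, so vₚ/vₐ = rₐ/rₚ.
vₚ/vₐ = 3.6e+10 / 3e+09 ≈ 12.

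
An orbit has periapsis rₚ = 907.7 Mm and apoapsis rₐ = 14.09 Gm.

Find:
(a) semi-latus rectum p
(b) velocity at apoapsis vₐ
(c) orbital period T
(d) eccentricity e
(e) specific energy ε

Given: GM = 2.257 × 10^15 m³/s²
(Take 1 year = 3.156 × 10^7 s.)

Convert to SI: rₚ = 907.7 Mm = 9.077e+08 m; rₐ = 14.09 Gm = 1.409e+10 m.
(a) From a = (rₚ + rₐ)/2 = 7.49885e+09 m and e = (rₐ − rₚ)/(rₐ + rₚ) = 0.878955, p = a(1 − e²) = 7.49885e+09 · (1 − (0.878955)²) ≈ 1.706e+09 m
(b) With a = (rₚ + rₐ)/2 = 7.49885e+09 m, vₐ = √(GM (2/rₐ − 1/a)) = √(2.257e+15 · (2/1.409e+10 − 1/7.49885e+09)) m/s ≈ 139.2 m/s
(c) With a = (rₚ + rₐ)/2 = 7.49885e+09 m, T = 2π √(a³/GM) = 2π √((7.49885e+09)³/2.257e+15) s ≈ 8.588e+07 s
(d) e = (rₐ − rₚ)/(rₐ + rₚ) = (1.409e+10 − 9.077e+08)/(1.409e+10 + 9.077e+08) ≈ 0.879
(e) With a = (rₚ + rₐ)/2 = 7.49885e+09 m, ε = −GM/(2a) = −2.257e+15/(2 · 7.49885e+09) J/kg ≈ -1.505e+05 J/kg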